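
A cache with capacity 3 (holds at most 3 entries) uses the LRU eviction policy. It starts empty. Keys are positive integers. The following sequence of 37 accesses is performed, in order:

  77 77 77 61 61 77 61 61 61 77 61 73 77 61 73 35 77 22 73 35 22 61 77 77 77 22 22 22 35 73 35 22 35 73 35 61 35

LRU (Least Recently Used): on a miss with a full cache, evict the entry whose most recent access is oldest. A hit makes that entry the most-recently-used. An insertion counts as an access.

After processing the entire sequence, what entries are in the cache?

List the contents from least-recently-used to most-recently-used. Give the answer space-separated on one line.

Answer: 73 61 35

Derivation:
LRU simulation (capacity=3):
  1. access 77: MISS. Cache (LRU->MRU): [77]
  2. access 77: HIT. Cache (LRU->MRU): [77]
  3. access 77: HIT. Cache (LRU->MRU): [77]
  4. access 61: MISS. Cache (LRU->MRU): [77 61]
  5. access 61: HIT. Cache (LRU->MRU): [77 61]
  6. access 77: HIT. Cache (LRU->MRU): [61 77]
  7. access 61: HIT. Cache (LRU->MRU): [77 61]
  8. access 61: HIT. Cache (LRU->MRU): [77 61]
  9. access 61: HIT. Cache (LRU->MRU): [77 61]
  10. access 77: HIT. Cache (LRU->MRU): [61 77]
  11. access 61: HIT. Cache (LRU->MRU): [77 61]
  12. access 73: MISS. Cache (LRU->MRU): [77 61 73]
  13. access 77: HIT. Cache (LRU->MRU): [61 73 77]
  14. access 61: HIT. Cache (LRU->MRU): [73 77 61]
  15. access 73: HIT. Cache (LRU->MRU): [77 61 73]
  16. access 35: MISS, evict 77. Cache (LRU->MRU): [61 73 35]
  17. access 77: MISS, evict 61. Cache (LRU->MRU): [73 35 77]
  18. access 22: MISS, evict 73. Cache (LRU->MRU): [35 77 22]
  19. access 73: MISS, evict 35. Cache (LRU->MRU): [77 22 73]
  20. access 35: MISS, evict 77. Cache (LRU->MRU): [22 73 35]
  21. access 22: HIT. Cache (LRU->MRU): [73 35 22]
  22. access 61: MISS, evict 73. Cache (LRU->MRU): [35 22 61]
  23. access 77: MISS, evict 35. Cache (LRU->MRU): [22 61 77]
  24. access 77: HIT. Cache (LRU->MRU): [22 61 77]
  25. access 77: HIT. Cache (LRU->MRU): [22 61 77]
  26. access 22: HIT. Cache (LRU->MRU): [61 77 22]
  27. access 22: HIT. Cache (LRU->MRU): [61 77 22]
  28. access 22: HIT. Cache (LRU->MRU): [61 77 22]
  29. access 35: MISS, evict 61. Cache (LRU->MRU): [77 22 35]
  30. access 73: MISS, evict 77. Cache (LRU->MRU): [22 35 73]
  31. access 35: HIT. Cache (LRU->MRU): [22 73 35]
  32. access 22: HIT. Cache (LRU->MRU): [73 35 22]
  33. access 35: HIT. Cache (LRU->MRU): [73 22 35]
  34. access 73: HIT. Cache (LRU->MRU): [22 35 73]
  35. access 35: HIT. Cache (LRU->MRU): [22 73 35]
  36. access 61: MISS, evict 22. Cache (LRU->MRU): [73 35 61]
  37. access 35: HIT. Cache (LRU->MRU): [73 61 35]
Total: 24 hits, 13 misses, 10 evictions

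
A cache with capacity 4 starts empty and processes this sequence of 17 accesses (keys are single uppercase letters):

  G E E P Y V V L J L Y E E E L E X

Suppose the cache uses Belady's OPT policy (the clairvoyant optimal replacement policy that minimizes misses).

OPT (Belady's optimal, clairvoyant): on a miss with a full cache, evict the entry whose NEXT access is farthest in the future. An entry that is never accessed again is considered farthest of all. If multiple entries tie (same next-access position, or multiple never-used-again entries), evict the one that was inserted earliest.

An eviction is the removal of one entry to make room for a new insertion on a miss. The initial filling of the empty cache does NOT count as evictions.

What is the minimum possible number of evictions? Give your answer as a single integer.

OPT (Belady) simulation (capacity=4):
  1. access G: MISS. Cache: [G]
  2. access E: MISS. Cache: [G E]
  3. access E: HIT. Next use of E: step 12. Cache: [G E]
  4. access P: MISS. Cache: [G E P]
  5. access Y: MISS. Cache: [G E P Y]
  6. access V: MISS, evict G (next use: never). Cache: [E P Y V]
  7. access V: HIT. Next use of V: never. Cache: [E P Y V]
  8. access L: MISS, evict P (next use: never). Cache: [E Y V L]
  9. access J: MISS, evict V (next use: never). Cache: [E Y L J]
  10. access L: HIT. Next use of L: step 15. Cache: [E Y L J]
  11. access Y: HIT. Next use of Y: never. Cache: [E Y L J]
  12. access E: HIT. Next use of E: step 13. Cache: [E Y L J]
  13. access E: HIT. Next use of E: step 14. Cache: [E Y L J]
  14. access E: HIT. Next use of E: step 16. Cache: [E Y L J]
  15. access L: HIT. Next use of L: never. Cache: [E Y L J]
  16. access E: HIT. Next use of E: never. Cache: [E Y L J]
  17. access X: MISS, evict E (next use: never). Cache: [Y L J X]
Total: 9 hits, 8 misses, 4 evictions

Answer: 4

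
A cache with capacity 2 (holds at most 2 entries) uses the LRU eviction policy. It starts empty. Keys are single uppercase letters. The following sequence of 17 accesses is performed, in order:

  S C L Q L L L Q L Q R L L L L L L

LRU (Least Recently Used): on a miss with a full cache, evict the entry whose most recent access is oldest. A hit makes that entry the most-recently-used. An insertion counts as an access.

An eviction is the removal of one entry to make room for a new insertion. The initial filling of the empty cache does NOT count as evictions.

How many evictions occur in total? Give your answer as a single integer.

LRU simulation (capacity=2):
  1. access S: MISS. Cache (LRU->MRU): [S]
  2. access C: MISS. Cache (LRU->MRU): [S C]
  3. access L: MISS, evict S. Cache (LRU->MRU): [C L]
  4. access Q: MISS, evict C. Cache (LRU->MRU): [L Q]
  5. access L: HIT. Cache (LRU->MRU): [Q L]
  6. access L: HIT. Cache (LRU->MRU): [Q L]
  7. access L: HIT. Cache (LRU->MRU): [Q L]
  8. access Q: HIT. Cache (LRU->MRU): [L Q]
  9. access L: HIT. Cache (LRU->MRU): [Q L]
  10. access Q: HIT. Cache (LRU->MRU): [L Q]
  11. access R: MISS, evict L. Cache (LRU->MRU): [Q R]
  12. access L: MISS, evict Q. Cache (LRU->MRU): [R L]
  13. access L: HIT. Cache (LRU->MRU): [R L]
  14. access L: HIT. Cache (LRU->MRU): [R L]
  15. access L: HIT. Cache (LRU->MRU): [R L]
  16. access L: HIT. Cache (LRU->MRU): [R L]
  17. access L: HIT. Cache (LRU->MRU): [R L]
Total: 11 hits, 6 misses, 4 evictions

Answer: 4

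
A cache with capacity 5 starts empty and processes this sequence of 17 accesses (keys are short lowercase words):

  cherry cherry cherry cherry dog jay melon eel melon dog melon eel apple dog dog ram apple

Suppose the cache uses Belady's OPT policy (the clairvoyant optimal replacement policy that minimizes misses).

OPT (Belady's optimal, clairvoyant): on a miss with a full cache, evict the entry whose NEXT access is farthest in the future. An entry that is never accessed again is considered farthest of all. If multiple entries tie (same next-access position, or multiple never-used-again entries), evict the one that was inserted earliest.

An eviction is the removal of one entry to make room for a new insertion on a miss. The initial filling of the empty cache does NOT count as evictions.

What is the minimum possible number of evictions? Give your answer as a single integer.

Answer: 2

Derivation:
OPT (Belady) simulation (capacity=5):
  1. access cherry: MISS. Cache: [cherry]
  2. access cherry: HIT. Next use of cherry: step 3. Cache: [cherry]
  3. access cherry: HIT. Next use of cherry: step 4. Cache: [cherry]
  4. access cherry: HIT. Next use of cherry: never. Cache: [cherry]
  5. access dog: MISS. Cache: [cherry dog]
  6. access jay: MISS. Cache: [cherry dog jay]
  7. access melon: MISS. Cache: [cherry dog jay melon]
  8. access eel: MISS. Cache: [cherry dog jay melon eel]
  9. access melon: HIT. Next use of melon: step 11. Cache: [cherry dog jay melon eel]
  10. access dog: HIT. Next use of dog: step 14. Cache: [cherry dog jay melon eel]
  11. access melon: HIT. Next use of melon: never. Cache: [cherry dog jay melon eel]
  12. access eel: HIT. Next use of eel: never. Cache: [cherry dog jay melon eel]
  13. access apple: MISS, evict cherry (next use: never). Cache: [dog jay melon eel apple]
  14. access dog: HIT. Next use of dog: step 15. Cache: [dog jay melon eel apple]
  15. access dog: HIT. Next use of dog: never. Cache: [dog jay melon eel apple]
  16. access ram: MISS, evict dog (next use: never). Cache: [jay melon eel apple ram]
  17. access apple: HIT. Next use of apple: never. Cache: [jay melon eel apple ram]
Total: 10 hits, 7 misses, 2 evictions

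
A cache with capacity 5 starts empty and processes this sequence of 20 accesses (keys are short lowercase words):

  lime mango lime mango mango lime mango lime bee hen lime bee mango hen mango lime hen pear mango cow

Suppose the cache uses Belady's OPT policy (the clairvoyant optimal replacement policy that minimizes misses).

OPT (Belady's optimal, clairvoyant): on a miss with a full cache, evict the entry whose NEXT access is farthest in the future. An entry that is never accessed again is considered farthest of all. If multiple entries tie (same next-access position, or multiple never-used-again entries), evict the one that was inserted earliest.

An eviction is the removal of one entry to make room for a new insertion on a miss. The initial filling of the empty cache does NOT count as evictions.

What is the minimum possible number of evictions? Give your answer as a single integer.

OPT (Belady) simulation (capacity=5):
  1. access lime: MISS. Cache: [lime]
  2. access mango: MISS. Cache: [lime mango]
  3. access lime: HIT. Next use of lime: step 6. Cache: [lime mango]
  4. access mango: HIT. Next use of mango: step 5. Cache: [lime mango]
  5. access mango: HIT. Next use of mango: step 7. Cache: [lime mango]
  6. access lime: HIT. Next use of lime: step 8. Cache: [lime mango]
  7. access mango: HIT. Next use of mango: step 13. Cache: [lime mango]
  8. access lime: HIT. Next use of lime: step 11. Cache: [lime mango]
  9. access bee: MISS. Cache: [lime mango bee]
  10. access hen: MISS. Cache: [lime mango bee hen]
  11. access lime: HIT. Next use of lime: step 16. Cache: [lime mango bee hen]
  12. access bee: HIT. Next use of bee: never. Cache: [lime mango bee hen]
  13. access mango: HIT. Next use of mango: step 15. Cache: [lime mango bee hen]
  14. access hen: HIT. Next use of hen: step 17. Cache: [lime mango bee hen]
  15. access mango: HIT. Next use of mango: step 19. Cache: [lime mango bee hen]
  16. access lime: HIT. Next use of lime: never. Cache: [lime mango bee hen]
  17. access hen: HIT. Next use of hen: never. Cache: [lime mango bee hen]
  18. access pear: MISS. Cache: [lime mango bee hen pear]
  19. access mango: HIT. Next use of mango: never. Cache: [lime mango bee hen pear]
  20. access cow: MISS, evict lime (next use: never). Cache: [mango bee hen pear cow]
Total: 14 hits, 6 misses, 1 evictions

Answer: 1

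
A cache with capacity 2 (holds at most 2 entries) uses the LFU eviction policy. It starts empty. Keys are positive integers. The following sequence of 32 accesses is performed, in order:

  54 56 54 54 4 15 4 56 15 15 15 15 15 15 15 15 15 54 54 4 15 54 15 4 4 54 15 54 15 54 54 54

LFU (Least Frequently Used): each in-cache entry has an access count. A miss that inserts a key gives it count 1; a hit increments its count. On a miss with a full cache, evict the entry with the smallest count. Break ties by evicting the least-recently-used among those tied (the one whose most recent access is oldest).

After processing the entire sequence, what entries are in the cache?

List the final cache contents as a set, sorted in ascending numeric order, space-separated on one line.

LFU simulation (capacity=2):
  1. access 54: MISS. Cache: [54(c=1)]
  2. access 56: MISS. Cache: [54(c=1) 56(c=1)]
  3. access 54: HIT, count now 2. Cache: [56(c=1) 54(c=2)]
  4. access 54: HIT, count now 3. Cache: [56(c=1) 54(c=3)]
  5. access 4: MISS, evict 56(c=1). Cache: [4(c=1) 54(c=3)]
  6. access 15: MISS, evict 4(c=1). Cache: [15(c=1) 54(c=3)]
  7. access 4: MISS, evict 15(c=1). Cache: [4(c=1) 54(c=3)]
  8. access 56: MISS, evict 4(c=1). Cache: [56(c=1) 54(c=3)]
  9. access 15: MISS, evict 56(c=1). Cache: [15(c=1) 54(c=3)]
  10. access 15: HIT, count now 2. Cache: [15(c=2) 54(c=3)]
  11. access 15: HIT, count now 3. Cache: [54(c=3) 15(c=3)]
  12. access 15: HIT, count now 4. Cache: [54(c=3) 15(c=4)]
  13. access 15: HIT, count now 5. Cache: [54(c=3) 15(c=5)]
  14. access 15: HIT, count now 6. Cache: [54(c=3) 15(c=6)]
  15. access 15: HIT, count now 7. Cache: [54(c=3) 15(c=7)]
  16. access 15: HIT, count now 8. Cache: [54(c=3) 15(c=8)]
  17. access 15: HIT, count now 9. Cache: [54(c=3) 15(c=9)]
  18. access 54: HIT, count now 4. Cache: [54(c=4) 15(c=9)]
  19. access 54: HIT, count now 5. Cache: [54(c=5) 15(c=9)]
  20. access 4: MISS, evict 54(c=5). Cache: [4(c=1) 15(c=9)]
  21. access 15: HIT, count now 10. Cache: [4(c=1) 15(c=10)]
  22. access 54: MISS, evict 4(c=1). Cache: [54(c=1) 15(c=10)]
  23. access 15: HIT, count now 11. Cache: [54(c=1) 15(c=11)]
  24. access 4: MISS, evict 54(c=1). Cache: [4(c=1) 15(c=11)]
  25. access 4: HIT, count now 2. Cache: [4(c=2) 15(c=11)]
  26. access 54: MISS, evict 4(c=2). Cache: [54(c=1) 15(c=11)]
  27. access 15: HIT, count now 12. Cache: [54(c=1) 15(c=12)]
  28. access 54: HIT, count now 2. Cache: [54(c=2) 15(c=12)]
  29. access 15: HIT, count now 13. Cache: [54(c=2) 15(c=13)]
  30. access 54: HIT, count now 3. Cache: [54(c=3) 15(c=13)]
  31. access 54: HIT, count now 4. Cache: [54(c=4) 15(c=13)]
  32. access 54: HIT, count now 5. Cache: [54(c=5) 15(c=13)]
Total: 21 hits, 11 misses, 9 evictions

Answer: 15 54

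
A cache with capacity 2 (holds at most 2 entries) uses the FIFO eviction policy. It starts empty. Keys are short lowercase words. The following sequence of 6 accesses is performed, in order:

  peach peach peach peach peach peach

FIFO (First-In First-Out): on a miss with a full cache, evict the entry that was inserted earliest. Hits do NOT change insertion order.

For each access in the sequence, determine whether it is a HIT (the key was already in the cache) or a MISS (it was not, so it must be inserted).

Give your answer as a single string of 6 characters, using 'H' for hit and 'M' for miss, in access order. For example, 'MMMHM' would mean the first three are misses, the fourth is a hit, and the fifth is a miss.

FIFO simulation (capacity=2):
  1. access peach: MISS. Cache (old->new): [peach]
  2. access peach: HIT. Cache (old->new): [peach]
  3. access peach: HIT. Cache (old->new): [peach]
  4. access peach: HIT. Cache (old->new): [peach]
  5. access peach: HIT. Cache (old->new): [peach]
  6. access peach: HIT. Cache (old->new): [peach]
Total: 5 hits, 1 misses, 0 evictions

Answer: MHHHHH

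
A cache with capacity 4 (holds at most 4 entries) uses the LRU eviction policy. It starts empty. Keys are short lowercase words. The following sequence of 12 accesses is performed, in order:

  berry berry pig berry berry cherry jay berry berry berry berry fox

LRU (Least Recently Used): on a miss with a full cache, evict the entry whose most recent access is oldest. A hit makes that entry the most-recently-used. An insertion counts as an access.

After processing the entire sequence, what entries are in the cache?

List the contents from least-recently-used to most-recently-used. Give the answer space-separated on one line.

Answer: cherry jay berry fox

Derivation:
LRU simulation (capacity=4):
  1. access berry: MISS. Cache (LRU->MRU): [berry]
  2. access berry: HIT. Cache (LRU->MRU): [berry]
  3. access pig: MISS. Cache (LRU->MRU): [berry pig]
  4. access berry: HIT. Cache (LRU->MRU): [pig berry]
  5. access berry: HIT. Cache (LRU->MRU): [pig berry]
  6. access cherry: MISS. Cache (LRU->MRU): [pig berry cherry]
  7. access jay: MISS. Cache (LRU->MRU): [pig berry cherry jay]
  8. access berry: HIT. Cache (LRU->MRU): [pig cherry jay berry]
  9. access berry: HIT. Cache (LRU->MRU): [pig cherry jay berry]
  10. access berry: HIT. Cache (LRU->MRU): [pig cherry jay berry]
  11. access berry: HIT. Cache (LRU->MRU): [pig cherry jay berry]
  12. access fox: MISS, evict pig. Cache (LRU->MRU): [cherry jay berry fox]
Total: 7 hits, 5 misses, 1 evictions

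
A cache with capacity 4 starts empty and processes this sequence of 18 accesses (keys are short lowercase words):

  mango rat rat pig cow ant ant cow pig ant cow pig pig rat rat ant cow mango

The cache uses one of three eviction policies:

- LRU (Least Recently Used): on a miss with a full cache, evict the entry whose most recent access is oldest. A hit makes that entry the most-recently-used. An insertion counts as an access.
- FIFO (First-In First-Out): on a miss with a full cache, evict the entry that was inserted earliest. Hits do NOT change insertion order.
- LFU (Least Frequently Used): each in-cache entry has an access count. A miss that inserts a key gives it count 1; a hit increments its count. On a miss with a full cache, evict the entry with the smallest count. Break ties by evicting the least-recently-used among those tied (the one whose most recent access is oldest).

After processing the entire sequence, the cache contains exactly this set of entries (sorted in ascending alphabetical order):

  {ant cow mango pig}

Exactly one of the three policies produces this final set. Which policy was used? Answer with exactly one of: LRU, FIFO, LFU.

Answer: FIFO

Derivation:
Simulating under each policy and comparing final sets:
  LRU: final set = {ant cow mango rat} -> differs
  FIFO: final set = {ant cow mango pig} -> MATCHES target
  LFU: final set = {ant cow mango rat} -> differs
Only FIFO produces the target set.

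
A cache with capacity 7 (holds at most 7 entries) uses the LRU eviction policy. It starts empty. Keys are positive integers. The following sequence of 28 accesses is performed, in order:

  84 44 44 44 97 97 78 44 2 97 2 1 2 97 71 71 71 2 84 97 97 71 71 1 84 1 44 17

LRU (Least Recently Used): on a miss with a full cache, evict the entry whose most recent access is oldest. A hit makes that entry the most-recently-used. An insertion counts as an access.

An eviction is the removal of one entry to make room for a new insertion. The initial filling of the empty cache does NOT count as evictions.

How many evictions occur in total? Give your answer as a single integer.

LRU simulation (capacity=7):
  1. access 84: MISS. Cache (LRU->MRU): [84]
  2. access 44: MISS. Cache (LRU->MRU): [84 44]
  3. access 44: HIT. Cache (LRU->MRU): [84 44]
  4. access 44: HIT. Cache (LRU->MRU): [84 44]
  5. access 97: MISS. Cache (LRU->MRU): [84 44 97]
  6. access 97: HIT. Cache (LRU->MRU): [84 44 97]
  7. access 78: MISS. Cache (LRU->MRU): [84 44 97 78]
  8. access 44: HIT. Cache (LRU->MRU): [84 97 78 44]
  9. access 2: MISS. Cache (LRU->MRU): [84 97 78 44 2]
  10. access 97: HIT. Cache (LRU->MRU): [84 78 44 2 97]
  11. access 2: HIT. Cache (LRU->MRU): [84 78 44 97 2]
  12. access 1: MISS. Cache (LRU->MRU): [84 78 44 97 2 1]
  13. access 2: HIT. Cache (LRU->MRU): [84 78 44 97 1 2]
  14. access 97: HIT. Cache (LRU->MRU): [84 78 44 1 2 97]
  15. access 71: MISS. Cache (LRU->MRU): [84 78 44 1 2 97 71]
  16. access 71: HIT. Cache (LRU->MRU): [84 78 44 1 2 97 71]
  17. access 71: HIT. Cache (LRU->MRU): [84 78 44 1 2 97 71]
  18. access 2: HIT. Cache (LRU->MRU): [84 78 44 1 97 71 2]
  19. access 84: HIT. Cache (LRU->MRU): [78 44 1 97 71 2 84]
  20. access 97: HIT. Cache (LRU->MRU): [78 44 1 71 2 84 97]
  21. access 97: HIT. Cache (LRU->MRU): [78 44 1 71 2 84 97]
  22. access 71: HIT. Cache (LRU->MRU): [78 44 1 2 84 97 71]
  23. access 71: HIT. Cache (LRU->MRU): [78 44 1 2 84 97 71]
  24. access 1: HIT. Cache (LRU->MRU): [78 44 2 84 97 71 1]
  25. access 84: HIT. Cache (LRU->MRU): [78 44 2 97 71 1 84]
  26. access 1: HIT. Cache (LRU->MRU): [78 44 2 97 71 84 1]
  27. access 44: HIT. Cache (LRU->MRU): [78 2 97 71 84 1 44]
  28. access 17: MISS, evict 78. Cache (LRU->MRU): [2 97 71 84 1 44 17]
Total: 20 hits, 8 misses, 1 evictions

Answer: 1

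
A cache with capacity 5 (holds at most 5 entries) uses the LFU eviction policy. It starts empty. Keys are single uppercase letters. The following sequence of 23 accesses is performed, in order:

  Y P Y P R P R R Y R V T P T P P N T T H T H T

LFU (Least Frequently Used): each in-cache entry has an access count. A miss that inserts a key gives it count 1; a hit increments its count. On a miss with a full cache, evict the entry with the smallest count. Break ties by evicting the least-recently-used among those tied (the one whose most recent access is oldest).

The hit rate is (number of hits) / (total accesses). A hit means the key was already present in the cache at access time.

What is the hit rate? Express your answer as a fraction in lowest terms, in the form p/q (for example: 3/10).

Answer: 16/23

Derivation:
LFU simulation (capacity=5):
  1. access Y: MISS. Cache: [Y(c=1)]
  2. access P: MISS. Cache: [Y(c=1) P(c=1)]
  3. access Y: HIT, count now 2. Cache: [P(c=1) Y(c=2)]
  4. access P: HIT, count now 2. Cache: [Y(c=2) P(c=2)]
  5. access R: MISS. Cache: [R(c=1) Y(c=2) P(c=2)]
  6. access P: HIT, count now 3. Cache: [R(c=1) Y(c=2) P(c=3)]
  7. access R: HIT, count now 2. Cache: [Y(c=2) R(c=2) P(c=3)]
  8. access R: HIT, count now 3. Cache: [Y(c=2) P(c=3) R(c=3)]
  9. access Y: HIT, count now 3. Cache: [P(c=3) R(c=3) Y(c=3)]
  10. access R: HIT, count now 4. Cache: [P(c=3) Y(c=3) R(c=4)]
  11. access V: MISS. Cache: [V(c=1) P(c=3) Y(c=3) R(c=4)]
  12. access T: MISS. Cache: [V(c=1) T(c=1) P(c=3) Y(c=3) R(c=4)]
  13. access P: HIT, count now 4. Cache: [V(c=1) T(c=1) Y(c=3) R(c=4) P(c=4)]
  14. access T: HIT, count now 2. Cache: [V(c=1) T(c=2) Y(c=3) R(c=4) P(c=4)]
  15. access P: HIT, count now 5. Cache: [V(c=1) T(c=2) Y(c=3) R(c=4) P(c=5)]
  16. access P: HIT, count now 6. Cache: [V(c=1) T(c=2) Y(c=3) R(c=4) P(c=6)]
  17. access N: MISS, evict V(c=1). Cache: [N(c=1) T(c=2) Y(c=3) R(c=4) P(c=6)]
  18. access T: HIT, count now 3. Cache: [N(c=1) Y(c=3) T(c=3) R(c=4) P(c=6)]
  19. access T: HIT, count now 4. Cache: [N(c=1) Y(c=3) R(c=4) T(c=4) P(c=6)]
  20. access H: MISS, evict N(c=1). Cache: [H(c=1) Y(c=3) R(c=4) T(c=4) P(c=6)]
  21. access T: HIT, count now 5. Cache: [H(c=1) Y(c=3) R(c=4) T(c=5) P(c=6)]
  22. access H: HIT, count now 2. Cache: [H(c=2) Y(c=3) R(c=4) T(c=5) P(c=6)]
  23. access T: HIT, count now 6. Cache: [H(c=2) Y(c=3) R(c=4) P(c=6) T(c=6)]
Total: 16 hits, 7 misses, 2 evictions

Hit rate = 16/23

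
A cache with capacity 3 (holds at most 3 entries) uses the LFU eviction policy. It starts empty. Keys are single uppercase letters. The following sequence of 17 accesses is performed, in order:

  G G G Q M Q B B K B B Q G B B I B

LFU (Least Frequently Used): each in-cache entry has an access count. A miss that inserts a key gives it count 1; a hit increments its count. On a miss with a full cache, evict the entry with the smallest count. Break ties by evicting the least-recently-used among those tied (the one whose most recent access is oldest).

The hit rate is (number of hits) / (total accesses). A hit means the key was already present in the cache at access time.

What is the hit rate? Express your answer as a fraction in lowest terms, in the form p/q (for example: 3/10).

LFU simulation (capacity=3):
  1. access G: MISS. Cache: [G(c=1)]
  2. access G: HIT, count now 2. Cache: [G(c=2)]
  3. access G: HIT, count now 3. Cache: [G(c=3)]
  4. access Q: MISS. Cache: [Q(c=1) G(c=3)]
  5. access M: MISS. Cache: [Q(c=1) M(c=1) G(c=3)]
  6. access Q: HIT, count now 2. Cache: [M(c=1) Q(c=2) G(c=3)]
  7. access B: MISS, evict M(c=1). Cache: [B(c=1) Q(c=2) G(c=3)]
  8. access B: HIT, count now 2. Cache: [Q(c=2) B(c=2) G(c=3)]
  9. access K: MISS, evict Q(c=2). Cache: [K(c=1) B(c=2) G(c=3)]
  10. access B: HIT, count now 3. Cache: [K(c=1) G(c=3) B(c=3)]
  11. access B: HIT, count now 4. Cache: [K(c=1) G(c=3) B(c=4)]
  12. access Q: MISS, evict K(c=1). Cache: [Q(c=1) G(c=3) B(c=4)]
  13. access G: HIT, count now 4. Cache: [Q(c=1) B(c=4) G(c=4)]
  14. access B: HIT, count now 5. Cache: [Q(c=1) G(c=4) B(c=5)]
  15. access B: HIT, count now 6. Cache: [Q(c=1) G(c=4) B(c=6)]
  16. access I: MISS, evict Q(c=1). Cache: [I(c=1) G(c=4) B(c=6)]
  17. access B: HIT, count now 7. Cache: [I(c=1) G(c=4) B(c=7)]
Total: 10 hits, 7 misses, 4 evictions

Hit rate = 10/17

Answer: 10/17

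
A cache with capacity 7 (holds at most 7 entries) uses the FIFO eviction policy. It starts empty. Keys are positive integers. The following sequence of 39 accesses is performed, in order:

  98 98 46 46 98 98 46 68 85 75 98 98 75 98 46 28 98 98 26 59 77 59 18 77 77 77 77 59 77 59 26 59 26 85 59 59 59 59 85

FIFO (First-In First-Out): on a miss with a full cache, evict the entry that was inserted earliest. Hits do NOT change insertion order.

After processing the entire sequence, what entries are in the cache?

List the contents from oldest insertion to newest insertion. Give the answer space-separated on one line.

FIFO simulation (capacity=7):
  1. access 98: MISS. Cache (old->new): [98]
  2. access 98: HIT. Cache (old->new): [98]
  3. access 46: MISS. Cache (old->new): [98 46]
  4. access 46: HIT. Cache (old->new): [98 46]
  5. access 98: HIT. Cache (old->new): [98 46]
  6. access 98: HIT. Cache (old->new): [98 46]
  7. access 46: HIT. Cache (old->new): [98 46]
  8. access 68: MISS. Cache (old->new): [98 46 68]
  9. access 85: MISS. Cache (old->new): [98 46 68 85]
  10. access 75: MISS. Cache (old->new): [98 46 68 85 75]
  11. access 98: HIT. Cache (old->new): [98 46 68 85 75]
  12. access 98: HIT. Cache (old->new): [98 46 68 85 75]
  13. access 75: HIT. Cache (old->new): [98 46 68 85 75]
  14. access 98: HIT. Cache (old->new): [98 46 68 85 75]
  15. access 46: HIT. Cache (old->new): [98 46 68 85 75]
  16. access 28: MISS. Cache (old->new): [98 46 68 85 75 28]
  17. access 98: HIT. Cache (old->new): [98 46 68 85 75 28]
  18. access 98: HIT. Cache (old->new): [98 46 68 85 75 28]
  19. access 26: MISS. Cache (old->new): [98 46 68 85 75 28 26]
  20. access 59: MISS, evict 98. Cache (old->new): [46 68 85 75 28 26 59]
  21. access 77: MISS, evict 46. Cache (old->new): [68 85 75 28 26 59 77]
  22. access 59: HIT. Cache (old->new): [68 85 75 28 26 59 77]
  23. access 18: MISS, evict 68. Cache (old->new): [85 75 28 26 59 77 18]
  24. access 77: HIT. Cache (old->new): [85 75 28 26 59 77 18]
  25. access 77: HIT. Cache (old->new): [85 75 28 26 59 77 18]
  26. access 77: HIT. Cache (old->new): [85 75 28 26 59 77 18]
  27. access 77: HIT. Cache (old->new): [85 75 28 26 59 77 18]
  28. access 59: HIT. Cache (old->new): [85 75 28 26 59 77 18]
  29. access 77: HIT. Cache (old->new): [85 75 28 26 59 77 18]
  30. access 59: HIT. Cache (old->new): [85 75 28 26 59 77 18]
  31. access 26: HIT. Cache (old->new): [85 75 28 26 59 77 18]
  32. access 59: HIT. Cache (old->new): [85 75 28 26 59 77 18]
  33. access 26: HIT. Cache (old->new): [85 75 28 26 59 77 18]
  34. access 85: HIT. Cache (old->new): [85 75 28 26 59 77 18]
  35. access 59: HIT. Cache (old->new): [85 75 28 26 59 77 18]
  36. access 59: HIT. Cache (old->new): [85 75 28 26 59 77 18]
  37. access 59: HIT. Cache (old->new): [85 75 28 26 59 77 18]
  38. access 59: HIT. Cache (old->new): [85 75 28 26 59 77 18]
  39. access 85: HIT. Cache (old->new): [85 75 28 26 59 77 18]
Total: 29 hits, 10 misses, 3 evictions

Answer: 85 75 28 26 59 77 18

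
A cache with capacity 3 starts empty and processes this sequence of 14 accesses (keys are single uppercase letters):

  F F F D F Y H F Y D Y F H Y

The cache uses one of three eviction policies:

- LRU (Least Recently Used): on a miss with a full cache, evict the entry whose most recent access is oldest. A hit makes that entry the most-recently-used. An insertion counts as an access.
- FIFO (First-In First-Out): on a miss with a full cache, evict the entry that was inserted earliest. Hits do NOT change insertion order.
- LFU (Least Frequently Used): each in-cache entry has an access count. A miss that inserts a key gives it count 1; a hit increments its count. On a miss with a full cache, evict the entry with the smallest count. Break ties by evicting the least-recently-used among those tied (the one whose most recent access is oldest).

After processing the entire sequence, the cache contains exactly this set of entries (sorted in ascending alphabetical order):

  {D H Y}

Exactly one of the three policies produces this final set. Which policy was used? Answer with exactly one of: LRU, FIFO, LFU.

Answer: FIFO

Derivation:
Simulating under each policy and comparing final sets:
  LRU: final set = {F H Y} -> differs
  FIFO: final set = {D H Y} -> MATCHES target
  LFU: final set = {F H Y} -> differs
Only FIFO produces the target set.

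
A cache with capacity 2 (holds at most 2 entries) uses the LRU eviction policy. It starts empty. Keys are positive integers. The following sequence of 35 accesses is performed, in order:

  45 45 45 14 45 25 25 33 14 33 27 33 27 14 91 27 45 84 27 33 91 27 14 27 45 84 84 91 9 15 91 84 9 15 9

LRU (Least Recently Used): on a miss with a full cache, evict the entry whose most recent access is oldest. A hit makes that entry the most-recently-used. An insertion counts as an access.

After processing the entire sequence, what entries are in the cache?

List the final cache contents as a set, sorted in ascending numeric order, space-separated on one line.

LRU simulation (capacity=2):
  1. access 45: MISS. Cache (LRU->MRU): [45]
  2. access 45: HIT. Cache (LRU->MRU): [45]
  3. access 45: HIT. Cache (LRU->MRU): [45]
  4. access 14: MISS. Cache (LRU->MRU): [45 14]
  5. access 45: HIT. Cache (LRU->MRU): [14 45]
  6. access 25: MISS, evict 14. Cache (LRU->MRU): [45 25]
  7. access 25: HIT. Cache (LRU->MRU): [45 25]
  8. access 33: MISS, evict 45. Cache (LRU->MRU): [25 33]
  9. access 14: MISS, evict 25. Cache (LRU->MRU): [33 14]
  10. access 33: HIT. Cache (LRU->MRU): [14 33]
  11. access 27: MISS, evict 14. Cache (LRU->MRU): [33 27]
  12. access 33: HIT. Cache (LRU->MRU): [27 33]
  13. access 27: HIT. Cache (LRU->MRU): [33 27]
  14. access 14: MISS, evict 33. Cache (LRU->MRU): [27 14]
  15. access 91: MISS, evict 27. Cache (LRU->MRU): [14 91]
  16. access 27: MISS, evict 14. Cache (LRU->MRU): [91 27]
  17. access 45: MISS, evict 91. Cache (LRU->MRU): [27 45]
  18. access 84: MISS, evict 27. Cache (LRU->MRU): [45 84]
  19. access 27: MISS, evict 45. Cache (LRU->MRU): [84 27]
  20. access 33: MISS, evict 84. Cache (LRU->MRU): [27 33]
  21. access 91: MISS, evict 27. Cache (LRU->MRU): [33 91]
  22. access 27: MISS, evict 33. Cache (LRU->MRU): [91 27]
  23. access 14: MISS, evict 91. Cache (LRU->MRU): [27 14]
  24. access 27: HIT. Cache (LRU->MRU): [14 27]
  25. access 45: MISS, evict 14. Cache (LRU->MRU): [27 45]
  26. access 84: MISS, evict 27. Cache (LRU->MRU): [45 84]
  27. access 84: HIT. Cache (LRU->MRU): [45 84]
  28. access 91: MISS, evict 45. Cache (LRU->MRU): [84 91]
  29. access 9: MISS, evict 84. Cache (LRU->MRU): [91 9]
  30. access 15: MISS, evict 91. Cache (LRU->MRU): [9 15]
  31. access 91: MISS, evict 9. Cache (LRU->MRU): [15 91]
  32. access 84: MISS, evict 15. Cache (LRU->MRU): [91 84]
  33. access 9: MISS, evict 91. Cache (LRU->MRU): [84 9]
  34. access 15: MISS, evict 84. Cache (LRU->MRU): [9 15]
  35. access 9: HIT. Cache (LRU->MRU): [15 9]
Total: 10 hits, 25 misses, 23 evictions

Answer: 9 15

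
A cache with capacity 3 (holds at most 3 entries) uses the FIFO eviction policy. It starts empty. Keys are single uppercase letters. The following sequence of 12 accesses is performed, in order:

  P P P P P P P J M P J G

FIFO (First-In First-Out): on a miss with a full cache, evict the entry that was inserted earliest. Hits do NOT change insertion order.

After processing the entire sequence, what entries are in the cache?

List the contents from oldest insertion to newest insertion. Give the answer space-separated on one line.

Answer: J M G

Derivation:
FIFO simulation (capacity=3):
  1. access P: MISS. Cache (old->new): [P]
  2. access P: HIT. Cache (old->new): [P]
  3. access P: HIT. Cache (old->new): [P]
  4. access P: HIT. Cache (old->new): [P]
  5. access P: HIT. Cache (old->new): [P]
  6. access P: HIT. Cache (old->new): [P]
  7. access P: HIT. Cache (old->new): [P]
  8. access J: MISS. Cache (old->new): [P J]
  9. access M: MISS. Cache (old->new): [P J M]
  10. access P: HIT. Cache (old->new): [P J M]
  11. access J: HIT. Cache (old->new): [P J M]
  12. access G: MISS, evict P. Cache (old->new): [J M G]
Total: 8 hits, 4 misses, 1 evictions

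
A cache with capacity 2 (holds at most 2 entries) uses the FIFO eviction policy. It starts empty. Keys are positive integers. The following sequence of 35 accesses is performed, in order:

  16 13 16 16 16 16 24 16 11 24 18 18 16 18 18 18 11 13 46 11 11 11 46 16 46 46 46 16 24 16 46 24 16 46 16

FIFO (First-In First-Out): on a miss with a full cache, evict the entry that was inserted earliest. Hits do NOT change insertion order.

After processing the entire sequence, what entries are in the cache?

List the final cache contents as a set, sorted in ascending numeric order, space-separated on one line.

Answer: 16 46

Derivation:
FIFO simulation (capacity=2):
  1. access 16: MISS. Cache (old->new): [16]
  2. access 13: MISS. Cache (old->new): [16 13]
  3. access 16: HIT. Cache (old->new): [16 13]
  4. access 16: HIT. Cache (old->new): [16 13]
  5. access 16: HIT. Cache (old->new): [16 13]
  6. access 16: HIT. Cache (old->new): [16 13]
  7. access 24: MISS, evict 16. Cache (old->new): [13 24]
  8. access 16: MISS, evict 13. Cache (old->new): [24 16]
  9. access 11: MISS, evict 24. Cache (old->new): [16 11]
  10. access 24: MISS, evict 16. Cache (old->new): [11 24]
  11. access 18: MISS, evict 11. Cache (old->new): [24 18]
  12. access 18: HIT. Cache (old->new): [24 18]
  13. access 16: MISS, evict 24. Cache (old->new): [18 16]
  14. access 18: HIT. Cache (old->new): [18 16]
  15. access 18: HIT. Cache (old->new): [18 16]
  16. access 18: HIT. Cache (old->new): [18 16]
  17. access 11: MISS, evict 18. Cache (old->new): [16 11]
  18. access 13: MISS, evict 16. Cache (old->new): [11 13]
  19. access 46: MISS, evict 11. Cache (old->new): [13 46]
  20. access 11: MISS, evict 13. Cache (old->new): [46 11]
  21. access 11: HIT. Cache (old->new): [46 11]
  22. access 11: HIT. Cache (old->new): [46 11]
  23. access 46: HIT. Cache (old->new): [46 11]
  24. access 16: MISS, evict 46. Cache (old->new): [11 16]
  25. access 46: MISS, evict 11. Cache (old->new): [16 46]
  26. access 46: HIT. Cache (old->new): [16 46]
  27. access 46: HIT. Cache (old->new): [16 46]
  28. access 16: HIT. Cache (old->new): [16 46]
  29. access 24: MISS, evict 16. Cache (old->new): [46 24]
  30. access 16: MISS, evict 46. Cache (old->new): [24 16]
  31. access 46: MISS, evict 24. Cache (old->new): [16 46]
  32. access 24: MISS, evict 16. Cache (old->new): [46 24]
  33. access 16: MISS, evict 46. Cache (old->new): [24 16]
  34. access 46: MISS, evict 24. Cache (old->new): [16 46]
  35. access 16: HIT. Cache (old->new): [16 46]
Total: 15 hits, 20 misses, 18 evictions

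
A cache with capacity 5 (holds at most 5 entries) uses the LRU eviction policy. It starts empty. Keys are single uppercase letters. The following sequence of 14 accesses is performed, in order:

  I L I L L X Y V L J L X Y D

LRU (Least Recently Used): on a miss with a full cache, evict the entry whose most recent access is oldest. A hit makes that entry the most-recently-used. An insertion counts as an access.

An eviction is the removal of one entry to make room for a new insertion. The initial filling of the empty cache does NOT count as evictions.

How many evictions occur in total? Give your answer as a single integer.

LRU simulation (capacity=5):
  1. access I: MISS. Cache (LRU->MRU): [I]
  2. access L: MISS. Cache (LRU->MRU): [I L]
  3. access I: HIT. Cache (LRU->MRU): [L I]
  4. access L: HIT. Cache (LRU->MRU): [I L]
  5. access L: HIT. Cache (LRU->MRU): [I L]
  6. access X: MISS. Cache (LRU->MRU): [I L X]
  7. access Y: MISS. Cache (LRU->MRU): [I L X Y]
  8. access V: MISS. Cache (LRU->MRU): [I L X Y V]
  9. access L: HIT. Cache (LRU->MRU): [I X Y V L]
  10. access J: MISS, evict I. Cache (LRU->MRU): [X Y V L J]
  11. access L: HIT. Cache (LRU->MRU): [X Y V J L]
  12. access X: HIT. Cache (LRU->MRU): [Y V J L X]
  13. access Y: HIT. Cache (LRU->MRU): [V J L X Y]
  14. access D: MISS, evict V. Cache (LRU->MRU): [J L X Y D]
Total: 7 hits, 7 misses, 2 evictions

Answer: 2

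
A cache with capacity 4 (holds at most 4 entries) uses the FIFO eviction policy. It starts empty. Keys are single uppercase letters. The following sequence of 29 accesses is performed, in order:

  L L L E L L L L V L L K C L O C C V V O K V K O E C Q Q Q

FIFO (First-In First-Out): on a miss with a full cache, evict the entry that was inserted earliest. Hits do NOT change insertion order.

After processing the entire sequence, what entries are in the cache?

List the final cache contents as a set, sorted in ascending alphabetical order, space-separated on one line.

Answer: C E K Q

Derivation:
FIFO simulation (capacity=4):
  1. access L: MISS. Cache (old->new): [L]
  2. access L: HIT. Cache (old->new): [L]
  3. access L: HIT. Cache (old->new): [L]
  4. access E: MISS. Cache (old->new): [L E]
  5. access L: HIT. Cache (old->new): [L E]
  6. access L: HIT. Cache (old->new): [L E]
  7. access L: HIT. Cache (old->new): [L E]
  8. access L: HIT. Cache (old->new): [L E]
  9. access V: MISS. Cache (old->new): [L E V]
  10. access L: HIT. Cache (old->new): [L E V]
  11. access L: HIT. Cache (old->new): [L E V]
  12. access K: MISS. Cache (old->new): [L E V K]
  13. access C: MISS, evict L. Cache (old->new): [E V K C]
  14. access L: MISS, evict E. Cache (old->new): [V K C L]
  15. access O: MISS, evict V. Cache (old->new): [K C L O]
  16. access C: HIT. Cache (old->new): [K C L O]
  17. access C: HIT. Cache (old->new): [K C L O]
  18. access V: MISS, evict K. Cache (old->new): [C L O V]
  19. access V: HIT. Cache (old->new): [C L O V]
  20. access O: HIT. Cache (old->new): [C L O V]
  21. access K: MISS, evict C. Cache (old->new): [L O V K]
  22. access V: HIT. Cache (old->new): [L O V K]
  23. access K: HIT. Cache (old->new): [L O V K]
  24. access O: HIT. Cache (old->new): [L O V K]
  25. access E: MISS, evict L. Cache (old->new): [O V K E]
  26. access C: MISS, evict O. Cache (old->new): [V K E C]
  27. access Q: MISS, evict V. Cache (old->new): [K E C Q]
  28. access Q: HIT. Cache (old->new): [K E C Q]
  29. access Q: HIT. Cache (old->new): [K E C Q]
Total: 17 hits, 12 misses, 8 evictions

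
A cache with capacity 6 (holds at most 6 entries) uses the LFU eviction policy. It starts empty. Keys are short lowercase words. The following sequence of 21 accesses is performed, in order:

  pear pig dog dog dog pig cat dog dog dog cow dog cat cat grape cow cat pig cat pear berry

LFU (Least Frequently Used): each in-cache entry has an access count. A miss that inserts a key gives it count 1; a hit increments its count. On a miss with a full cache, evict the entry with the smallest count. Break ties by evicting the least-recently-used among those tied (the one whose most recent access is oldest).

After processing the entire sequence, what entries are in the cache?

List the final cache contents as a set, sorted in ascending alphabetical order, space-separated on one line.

LFU simulation (capacity=6):
  1. access pear: MISS. Cache: [pear(c=1)]
  2. access pig: MISS. Cache: [pear(c=1) pig(c=1)]
  3. access dog: MISS. Cache: [pear(c=1) pig(c=1) dog(c=1)]
  4. access dog: HIT, count now 2. Cache: [pear(c=1) pig(c=1) dog(c=2)]
  5. access dog: HIT, count now 3. Cache: [pear(c=1) pig(c=1) dog(c=3)]
  6. access pig: HIT, count now 2. Cache: [pear(c=1) pig(c=2) dog(c=3)]
  7. access cat: MISS. Cache: [pear(c=1) cat(c=1) pig(c=2) dog(c=3)]
  8. access dog: HIT, count now 4. Cache: [pear(c=1) cat(c=1) pig(c=2) dog(c=4)]
  9. access dog: HIT, count now 5. Cache: [pear(c=1) cat(c=1) pig(c=2) dog(c=5)]
  10. access dog: HIT, count now 6. Cache: [pear(c=1) cat(c=1) pig(c=2) dog(c=6)]
  11. access cow: MISS. Cache: [pear(c=1) cat(c=1) cow(c=1) pig(c=2) dog(c=6)]
  12. access dog: HIT, count now 7. Cache: [pear(c=1) cat(c=1) cow(c=1) pig(c=2) dog(c=7)]
  13. access cat: HIT, count now 2. Cache: [pear(c=1) cow(c=1) pig(c=2) cat(c=2) dog(c=7)]
  14. access cat: HIT, count now 3. Cache: [pear(c=1) cow(c=1) pig(c=2) cat(c=3) dog(c=7)]
  15. access grape: MISS. Cache: [pear(c=1) cow(c=1) grape(c=1) pig(c=2) cat(c=3) dog(c=7)]
  16. access cow: HIT, count now 2. Cache: [pear(c=1) grape(c=1) pig(c=2) cow(c=2) cat(c=3) dog(c=7)]
  17. access cat: HIT, count now 4. Cache: [pear(c=1) grape(c=1) pig(c=2) cow(c=2) cat(c=4) dog(c=7)]
  18. access pig: HIT, count now 3. Cache: [pear(c=1) grape(c=1) cow(c=2) pig(c=3) cat(c=4) dog(c=7)]
  19. access cat: HIT, count now 5. Cache: [pear(c=1) grape(c=1) cow(c=2) pig(c=3) cat(c=5) dog(c=7)]
  20. access pear: HIT, count now 2. Cache: [grape(c=1) cow(c=2) pear(c=2) pig(c=3) cat(c=5) dog(c=7)]
  21. access berry: MISS, evict grape(c=1). Cache: [berry(c=1) cow(c=2) pear(c=2) pig(c=3) cat(c=5) dog(c=7)]
Total: 14 hits, 7 misses, 1 evictions

Answer: berry cat cow dog pear pig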